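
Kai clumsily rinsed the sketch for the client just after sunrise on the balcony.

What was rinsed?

'the sketch' marks the patient of the rinsing event.

the sketch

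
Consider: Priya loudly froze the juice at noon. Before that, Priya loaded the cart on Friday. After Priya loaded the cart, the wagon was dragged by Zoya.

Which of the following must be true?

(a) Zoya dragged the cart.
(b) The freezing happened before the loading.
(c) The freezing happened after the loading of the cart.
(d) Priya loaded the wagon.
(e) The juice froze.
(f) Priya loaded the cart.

(c), (e), (f)

(a) Not entailed — Zoya dragged the wagon, not the cart; the cart belongs to the loading event.
(b) Not entailed — the narrative places the loading before the freezing, not after.
(c) Entailed — the narrative places the loading before the freezing.
(d) Not entailed — Priya loaded the cart, not the wagon; the wagon belongs to the dragging event.
(e) Entailed — 'Priya froze the juice' is causative; it entails the inchoative 'the juice froze'.
(f) Entailed — every conjunct here is already in the original loading event.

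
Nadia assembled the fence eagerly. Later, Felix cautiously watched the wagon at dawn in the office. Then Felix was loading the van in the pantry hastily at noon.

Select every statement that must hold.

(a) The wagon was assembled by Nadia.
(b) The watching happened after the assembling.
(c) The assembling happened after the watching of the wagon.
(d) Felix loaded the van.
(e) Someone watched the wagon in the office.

(b), (e)

(a) Not entailed — Nadia assembled the fence, not the wagon; the wagon belongs to the watching event.
(b) Entailed — the narrative places the assembling before the watching.
(c) Not entailed — the narrative places the assembling before the watching, not after.
(d) Not entailed — 'was loading' is progressive on an accomplishment; it does not entail the completed 'loaded'.
(e) Entailed — this follows by dropping conjuncts from the watching event's description.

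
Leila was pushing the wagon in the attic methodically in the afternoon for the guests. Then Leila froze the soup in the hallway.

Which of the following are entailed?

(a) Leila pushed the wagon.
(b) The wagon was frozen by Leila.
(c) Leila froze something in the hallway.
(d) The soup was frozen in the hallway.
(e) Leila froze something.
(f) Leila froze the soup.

(a), (c), (d), (e), (f)

(a) Entailed — 'push' is an activity; 'was pushing' entails that some pushing happened, so 'pushed' holds.
(b) Not entailed — Leila froze the soup, not the wagon; the wagon belongs to the pushing event.
(c) Entailed — generalizing the patient leaves a sub-description the original still satisfies.
(d) Entailed — every conjunct here is already in the original freezing event.
(e) Entailed — this follows by dropping conjuncts from the freezing event's description.
(f) Entailed — dropping 'in the hallway' leaves a sub-description the original still satisfies.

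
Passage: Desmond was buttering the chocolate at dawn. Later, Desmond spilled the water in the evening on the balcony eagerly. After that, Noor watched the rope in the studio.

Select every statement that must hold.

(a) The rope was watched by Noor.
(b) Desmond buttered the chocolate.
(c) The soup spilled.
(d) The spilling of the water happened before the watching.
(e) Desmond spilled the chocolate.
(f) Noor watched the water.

(a) Entailed — dropping 'in the studio' leaves a sub-description the original still satisfies.
(b) Not entailed — 'was buttering' is progressive on an accomplishment; it does not entail the completed 'buttered'.
(c) Not entailed — the water is what spilled, not the soup.
(d) Entailed — the narrative places the spilling before the watching.
(e) Not entailed — Desmond spilled the water, not the chocolate; the chocolate belongs to the buttering event.
(f) Not entailed — Noor watched the rope, not the water; the water belongs to the spilling event.

(a), (d)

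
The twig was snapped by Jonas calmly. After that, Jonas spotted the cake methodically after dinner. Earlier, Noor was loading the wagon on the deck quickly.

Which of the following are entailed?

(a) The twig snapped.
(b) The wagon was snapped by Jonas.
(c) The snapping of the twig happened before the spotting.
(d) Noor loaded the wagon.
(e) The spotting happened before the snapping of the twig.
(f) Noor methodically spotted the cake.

(a) Entailed — 'Jonas snapped the twig' is causative; it entails the inchoative 'the twig snapped'.
(b) Not entailed — Jonas snapped the twig, not the wagon; the wagon belongs to the loading event.
(c) Entailed — the narrative places the snapping before the spotting.
(d) Not entailed — 'was loading' is progressive on an accomplishment; it does not entail the completed 'loaded'.
(e) Not entailed — the narrative places the snapping before the spotting, not after.
(f) Not entailed — the passage has Jonas spotting the cake, not Noor.

(a), (c)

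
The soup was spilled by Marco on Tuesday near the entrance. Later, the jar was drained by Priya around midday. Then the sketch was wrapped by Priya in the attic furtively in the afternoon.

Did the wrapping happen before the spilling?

no

The narrative orders the spilling before the wrapping.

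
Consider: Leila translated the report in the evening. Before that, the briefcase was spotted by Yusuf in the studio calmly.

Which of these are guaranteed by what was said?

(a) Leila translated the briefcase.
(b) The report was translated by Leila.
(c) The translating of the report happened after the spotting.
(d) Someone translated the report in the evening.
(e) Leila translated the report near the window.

(a) Not entailed — Leila translated the report, not the briefcase; the briefcase belongs to the spotting event.
(b) Entailed — dropping 'in the evening' leaves a sub-description the original still satisfies.
(c) Entailed — the narrative places the spotting before the translating.
(d) Entailed — this follows by dropping conjuncts from the translating event's description.
(e) Not entailed — 'near the window' adds information not in the original event.

(b), (c), (d)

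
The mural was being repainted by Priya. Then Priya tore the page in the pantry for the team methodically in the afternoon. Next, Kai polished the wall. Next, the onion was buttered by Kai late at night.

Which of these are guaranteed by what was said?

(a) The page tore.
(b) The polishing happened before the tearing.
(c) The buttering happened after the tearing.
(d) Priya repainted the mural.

(a), (c)

(a) Entailed — 'Priya tore the page' is causative; it entails the inchoative 'the page tore'.
(b) Not entailed — the narrative places the tearing before the polishing, not after.
(c) Entailed — the narrative places the tearing before the buttering.
(d) Not entailed — 'was repainting' is progressive on an accomplishment; it does not entail the completed 'repainted'.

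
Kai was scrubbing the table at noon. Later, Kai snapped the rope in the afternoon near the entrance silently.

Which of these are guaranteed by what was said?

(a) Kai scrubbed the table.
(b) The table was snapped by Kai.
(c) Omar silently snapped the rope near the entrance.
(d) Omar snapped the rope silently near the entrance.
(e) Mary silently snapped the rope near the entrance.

(a) Entailed — 'scrub' is an activity; 'was scrubbing' entails that some scrubbing happened, so 'scrubbed' holds.
(b) Not entailed — Kai snapped the rope, not the table; the table belongs to the scrubbing event.
(c) Not entailed — the passage has Kai snapping the rope, not Omar.
(d) Not entailed — the passage has Kai snapping the rope, not Omar.
(e) Not entailed — the passage has Kai snapping the rope, not Mary.

(a)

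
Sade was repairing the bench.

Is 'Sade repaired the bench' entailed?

'was repairing' is progressive; for an accomplishment like 'repair the bench', it doesn't entail completion.

no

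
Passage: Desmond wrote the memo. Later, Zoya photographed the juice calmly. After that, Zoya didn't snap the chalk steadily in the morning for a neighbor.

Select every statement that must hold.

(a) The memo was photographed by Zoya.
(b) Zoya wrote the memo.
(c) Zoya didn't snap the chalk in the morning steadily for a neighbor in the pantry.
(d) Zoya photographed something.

(a) Not entailed — Zoya photographed the juice, not the memo; the memo belongs to the writing event.
(b) Not entailed — the passage has Desmond writing the memo, not Zoya.
(c) Entailed — under negation, adding a further restriction is entailed: if no such snapping event occurred, none occurred in the pantry either.
(d) Entailed — dropping 'calmly' and generalizing the patient leaves a sub-description the original still satisfies.

(c), (d)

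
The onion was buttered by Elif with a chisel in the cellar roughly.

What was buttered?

'the onion' marks the patient of the buttering event.

the onion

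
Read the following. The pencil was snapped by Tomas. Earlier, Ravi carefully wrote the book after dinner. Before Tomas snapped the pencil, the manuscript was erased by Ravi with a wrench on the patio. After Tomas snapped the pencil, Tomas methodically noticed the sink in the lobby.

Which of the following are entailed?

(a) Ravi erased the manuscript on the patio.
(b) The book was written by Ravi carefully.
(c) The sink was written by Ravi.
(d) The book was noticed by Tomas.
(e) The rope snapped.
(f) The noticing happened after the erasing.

(a) Entailed — the original entails any weakening of itself; this just drops 'with a wrench'.
(b) Entailed — every conjunct here is already in the original writing event.
(c) Not entailed — Ravi wrote the book, not the sink; the sink belongs to the noticing event.
(d) Not entailed — Tomas noticed the sink, not the book; the book belongs to the writing event.
(e) Not entailed — the pencil is what snapped, not the rope.
(f) Entailed — the narrative places the erasing before the noticing.

(a), (b), (f)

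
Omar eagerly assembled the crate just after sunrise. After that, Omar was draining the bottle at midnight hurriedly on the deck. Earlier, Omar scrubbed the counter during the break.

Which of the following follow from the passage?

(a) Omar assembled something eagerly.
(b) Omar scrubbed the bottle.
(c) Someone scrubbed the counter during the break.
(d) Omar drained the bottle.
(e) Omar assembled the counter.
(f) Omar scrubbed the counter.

(a) Entailed — every conjunct here is already in the original assembling event.
(b) Not entailed — Omar scrubbed the counter, not the bottle; the bottle belongs to the draining event.
(c) Entailed — this follows by dropping conjuncts from the scrubbing event's description.
(d) Not entailed — 'was draining' is progressive on an accomplishment; it does not entail the completed 'drained'.
(e) Not entailed — Omar assembled the crate, not the counter; the counter belongs to the scrubbing event.
(f) Entailed — this follows by dropping conjuncts from the scrubbing event's description.

(a), (c), (f)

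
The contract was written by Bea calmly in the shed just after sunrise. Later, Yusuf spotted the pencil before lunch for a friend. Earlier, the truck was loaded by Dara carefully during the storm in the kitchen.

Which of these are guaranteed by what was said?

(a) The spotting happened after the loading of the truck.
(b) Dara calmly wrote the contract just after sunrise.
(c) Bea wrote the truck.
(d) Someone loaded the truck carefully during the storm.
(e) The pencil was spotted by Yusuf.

(a) Entailed — the narrative places the loading before the spotting.
(b) Not entailed — the passage has Bea writing the contract, not Dara.
(c) Not entailed — Bea wrote the contract, not the truck; the truck belongs to the loading event.
(d) Entailed — the original entails any weakening of itself; this just drops 'in the kitchen' and generalizes the agent.
(e) Entailed — every conjunct here is already in the original spotting event.

(a), (d), (e)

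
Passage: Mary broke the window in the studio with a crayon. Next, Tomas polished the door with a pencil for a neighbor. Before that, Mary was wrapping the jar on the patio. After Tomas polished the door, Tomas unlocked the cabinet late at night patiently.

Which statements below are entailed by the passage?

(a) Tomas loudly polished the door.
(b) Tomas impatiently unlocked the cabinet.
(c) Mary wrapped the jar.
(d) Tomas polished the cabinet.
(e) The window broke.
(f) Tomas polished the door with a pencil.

(a) Not entailed — 'loudly' adds information not in the original event.
(b) Not entailed — 'impatiently' adds a manner not in (and inconsistent with) the original.
(c) Not entailed — 'was wrapping' is progressive on an accomplishment; it does not entail the completed 'wrapped'.
(d) Not entailed — Tomas polished the door, not the cabinet; the cabinet belongs to the unlocking event.
(e) Entailed — 'Mary broke the window' is causative; it entails the inchoative 'the window broke'.
(f) Entailed — every conjunct here is already in the original polishing event.

(e), (f)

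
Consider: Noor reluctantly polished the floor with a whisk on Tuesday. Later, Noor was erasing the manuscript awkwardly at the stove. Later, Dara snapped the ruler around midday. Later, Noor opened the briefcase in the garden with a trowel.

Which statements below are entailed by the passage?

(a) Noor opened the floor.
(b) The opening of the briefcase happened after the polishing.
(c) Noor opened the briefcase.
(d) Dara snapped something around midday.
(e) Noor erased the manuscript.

(b), (c), (d)

(a) Not entailed — Noor opened the briefcase, not the floor; the floor belongs to the polishing event.
(b) Entailed — the narrative places the polishing before the opening.
(c) Entailed — the original entails any weakening of itself; this just drops 'in the garden', 'with a trowel'.
(d) Entailed — the original entails any weakening of itself; this just generalizes the patient.
(e) Not entailed — 'was erasing' is progressive on an accomplishment; it does not entail the completed 'erased'.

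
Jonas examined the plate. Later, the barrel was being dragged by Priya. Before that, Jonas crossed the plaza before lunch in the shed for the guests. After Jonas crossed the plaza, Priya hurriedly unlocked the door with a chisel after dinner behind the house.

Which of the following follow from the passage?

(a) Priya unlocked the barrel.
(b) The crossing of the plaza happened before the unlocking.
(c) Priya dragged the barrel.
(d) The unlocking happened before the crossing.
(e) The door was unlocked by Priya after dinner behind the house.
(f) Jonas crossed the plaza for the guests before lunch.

(b), (c), (e), (f)

(a) Not entailed — Priya unlocked the door, not the barrel; the barrel belongs to the dragging event.
(b) Entailed — the narrative places the crossing before the unlocking.
(c) Entailed — 'drag' is an activity; 'was dragging' entails that some dragging happened, so 'dragged' holds.
(d) Not entailed — the narrative places the crossing before the unlocking, not after.
(e) Entailed — dropping 'hurriedly', 'with a chisel' leaves a sub-description the original still satisfies.
(f) Entailed — dropping 'in the shed' leaves a sub-description the original still satisfies.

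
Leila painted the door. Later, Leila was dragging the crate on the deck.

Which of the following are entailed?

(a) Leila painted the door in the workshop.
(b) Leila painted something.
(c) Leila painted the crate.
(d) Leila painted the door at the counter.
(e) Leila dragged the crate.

(b), (e)

(a) Not entailed — 'in the workshop' adds information not in the original event.
(b) Entailed — the original entails any weakening of itself; this just generalizes the patient.
(c) Not entailed — Leila painted the door, not the crate; the crate belongs to the dragging event.
(d) Not entailed — 'at the counter' adds information not in the original event.
(e) Entailed — 'drag' is an activity; 'was dragging' entails that some dragging happened, so 'dragged' holds.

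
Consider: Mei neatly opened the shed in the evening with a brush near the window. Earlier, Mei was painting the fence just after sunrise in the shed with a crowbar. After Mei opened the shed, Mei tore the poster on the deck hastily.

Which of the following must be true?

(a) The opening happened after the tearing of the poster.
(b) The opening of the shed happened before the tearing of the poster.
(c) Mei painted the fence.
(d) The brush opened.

(a) Not entailed — the narrative places the opening before the tearing, not after.
(b) Entailed — the narrative places the opening before the tearing.
(c) Not entailed — 'was painting' is progressive on an accomplishment; it does not entail the completed 'painted'.
(d) Not entailed — the shed is what opened, not the brush.

(b)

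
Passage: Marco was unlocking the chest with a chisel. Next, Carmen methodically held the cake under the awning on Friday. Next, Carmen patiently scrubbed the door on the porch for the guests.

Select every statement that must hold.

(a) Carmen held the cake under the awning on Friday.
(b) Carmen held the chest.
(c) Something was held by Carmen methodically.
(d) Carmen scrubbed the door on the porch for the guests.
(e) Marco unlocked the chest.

(a), (c), (d)

(a) Entailed — dropping 'methodically' leaves a sub-description the original still satisfies.
(b) Not entailed — Carmen held the cake, not the chest; the chest belongs to the unlocking event.
(c) Entailed — this follows by dropping conjuncts from the holding event's description.
(d) Entailed — dropping 'patiently' leaves a sub-description the original still satisfies.
(e) Not entailed — 'was unlocking' is progressive on an accomplishment; it does not entail the completed 'unlocked'.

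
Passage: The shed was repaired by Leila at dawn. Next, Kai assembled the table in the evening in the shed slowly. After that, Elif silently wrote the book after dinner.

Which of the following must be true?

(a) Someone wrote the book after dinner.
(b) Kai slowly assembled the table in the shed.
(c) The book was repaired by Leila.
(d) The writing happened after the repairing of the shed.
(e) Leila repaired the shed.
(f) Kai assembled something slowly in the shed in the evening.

(a) Entailed — dropping 'silently' and generalizing the agent leaves a sub-description the original still satisfies.
(b) Entailed — the original entails any weakening of itself; this just drops 'in the evening'.
(c) Not entailed — Leila repaired the shed, not the book; the book belongs to the writing event.
(d) Entailed — the narrative places the repairing before the writing.
(e) Entailed — dropping 'at dawn' leaves a sub-description the original still satisfies.
(f) Entailed — the original entails any weakening of itself; this just generalizes the patient.

(a), (b), (d), (e), (f)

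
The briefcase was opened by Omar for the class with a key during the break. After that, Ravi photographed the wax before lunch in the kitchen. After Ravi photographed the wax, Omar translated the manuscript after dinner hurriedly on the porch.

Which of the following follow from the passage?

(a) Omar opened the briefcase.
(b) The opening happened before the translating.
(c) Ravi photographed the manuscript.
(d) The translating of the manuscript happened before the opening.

(a) Entailed — dropping 'for the class', 'with a key', 'during the break' leaves a sub-description the original still satisfies.
(b) Entailed — the narrative places the opening before the translating.
(c) Not entailed — Ravi photographed the wax, not the manuscript; the manuscript belongs to the translating event.
(d) Not entailed — the narrative places the opening before the translating, not after.

(a), (b)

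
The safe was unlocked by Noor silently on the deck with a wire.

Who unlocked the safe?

'Noor' marks the agent of the unlocking event.

Noor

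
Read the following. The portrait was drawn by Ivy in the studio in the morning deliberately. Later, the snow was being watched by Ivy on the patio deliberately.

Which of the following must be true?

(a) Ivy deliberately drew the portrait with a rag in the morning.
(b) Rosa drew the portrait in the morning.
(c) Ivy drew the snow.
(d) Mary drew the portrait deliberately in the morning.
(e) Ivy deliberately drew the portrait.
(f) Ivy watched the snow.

(a) Not entailed — 'with a rag' adds information not in the original event.
(b) Not entailed — the passage has Ivy drawing the portrait, not Rosa.
(c) Not entailed — Ivy drew the portrait, not the snow; the snow belongs to the watching event.
(d) Not entailed — the passage has Ivy drawing the portrait, not Mary.
(e) Entailed — this follows by dropping conjuncts from the drawing event's description.
(f) Entailed — 'watch' is an activity; 'was watching' entails that some watching happened, so 'watched' holds.

(e), (f)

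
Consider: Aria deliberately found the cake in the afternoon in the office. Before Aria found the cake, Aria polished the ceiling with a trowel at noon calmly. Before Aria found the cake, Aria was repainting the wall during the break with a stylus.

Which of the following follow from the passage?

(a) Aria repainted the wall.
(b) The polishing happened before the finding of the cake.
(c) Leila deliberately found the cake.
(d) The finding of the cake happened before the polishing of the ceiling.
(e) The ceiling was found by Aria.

(a) Not entailed — 'was repainting' is progressive on an accomplishment; it does not entail the completed 'repainted'.
(b) Entailed — the narrative places the polishing before the finding.
(c) Not entailed — the passage has Aria finding the cake, not Leila.
(d) Not entailed — the narrative places the polishing before the finding, not after.
(e) Not entailed — Aria found the cake, not the ceiling; the ceiling belongs to the polishing event.

(b)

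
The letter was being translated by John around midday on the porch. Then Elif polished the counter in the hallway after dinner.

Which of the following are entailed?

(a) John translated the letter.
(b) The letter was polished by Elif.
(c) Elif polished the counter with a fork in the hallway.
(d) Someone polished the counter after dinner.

(a) Not entailed — 'was translating' is progressive on an accomplishment; it does not entail the completed 'translated'.
(b) Not entailed — Elif polished the counter, not the letter; the letter belongs to the translating event.
(c) Not entailed — 'with a fork' adds information not in the original event.
(d) Entailed — every conjunct here is already in the original polishing event.

(d)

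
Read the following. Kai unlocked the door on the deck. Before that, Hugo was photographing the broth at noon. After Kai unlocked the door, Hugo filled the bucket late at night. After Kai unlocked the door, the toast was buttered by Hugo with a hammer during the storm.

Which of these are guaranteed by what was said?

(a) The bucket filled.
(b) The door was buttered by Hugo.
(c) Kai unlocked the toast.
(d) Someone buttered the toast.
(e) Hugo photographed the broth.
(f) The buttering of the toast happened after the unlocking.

(a), (d), (f)

(a) Entailed — 'Hugo filled the bucket' is causative; it entails the inchoative 'the bucket filled'.
(b) Not entailed — Hugo buttered the toast, not the door; the door belongs to the unlocking event.
(c) Not entailed — Kai unlocked the door, not the toast; the toast belongs to the buttering event.
(d) Entailed — the original entails any weakening of itself; this just drops 'with a hammer', 'during the storm' and generalizes the agent.
(e) Not entailed — 'was photographing' is progressive on an accomplishment; it does not entail the completed 'photographed'.
(f) Entailed — the narrative places the unlocking before the buttering.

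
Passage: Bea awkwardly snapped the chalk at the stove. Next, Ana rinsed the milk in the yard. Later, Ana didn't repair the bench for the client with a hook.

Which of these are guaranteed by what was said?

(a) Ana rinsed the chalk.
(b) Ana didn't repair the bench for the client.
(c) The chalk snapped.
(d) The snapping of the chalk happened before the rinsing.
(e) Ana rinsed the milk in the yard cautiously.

(c), (d)

(a) Not entailed — Ana rinsed the milk, not the chalk; the chalk belongs to the snapping event.
(b) Not entailed — dropping 'with a hook' under negation is not valid — the original leaves open that Ana repaired the bench some other way.
(c) Entailed — 'Bea snapped the chalk' is causative; it entails the inchoative 'the chalk snapped'.
(d) Entailed — the narrative places the snapping before the rinsing.
(e) Not entailed — 'cautiously' adds information not in the original event.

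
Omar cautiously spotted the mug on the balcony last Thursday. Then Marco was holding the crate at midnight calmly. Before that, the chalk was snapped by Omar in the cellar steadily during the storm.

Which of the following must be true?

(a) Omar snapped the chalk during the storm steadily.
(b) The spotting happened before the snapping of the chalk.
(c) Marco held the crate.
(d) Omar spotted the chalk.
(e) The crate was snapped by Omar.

(a), (c)

(a) Entailed — every conjunct here is already in the original snapping event.
(b) Not entailed — the narrative doesn't order the spotting relative to the snapping.
(c) Entailed — 'hold' is an activity; 'was holding' entails that some holding happened, so 'held' holds.
(d) Not entailed — Omar spotted the mug, not the chalk; the chalk belongs to the snapping event.
(e) Not entailed — Omar snapped the chalk, not the crate; the crate belongs to the holding event.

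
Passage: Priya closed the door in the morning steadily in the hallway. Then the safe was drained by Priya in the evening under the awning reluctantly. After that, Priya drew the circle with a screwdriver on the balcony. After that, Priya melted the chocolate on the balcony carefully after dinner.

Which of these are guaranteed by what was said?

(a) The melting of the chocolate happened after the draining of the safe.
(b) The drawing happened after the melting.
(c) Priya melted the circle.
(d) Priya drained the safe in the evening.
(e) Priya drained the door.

(a), (d)

(a) Entailed — the narrative places the draining before the melting.
(b) Not entailed — the narrative places the drawing before the melting, not after.
(c) Not entailed — Priya melted the chocolate, not the circle; the circle belongs to the drawing event.
(d) Entailed — this follows by dropping conjuncts from the draining event's description.
(e) Not entailed — Priya drained the safe, not the door; the door belongs to the closing event.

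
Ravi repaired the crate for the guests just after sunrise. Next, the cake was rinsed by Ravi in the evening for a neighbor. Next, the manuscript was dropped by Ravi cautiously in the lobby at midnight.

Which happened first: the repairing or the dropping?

the repairing

The connectives place the repairing before the dropping.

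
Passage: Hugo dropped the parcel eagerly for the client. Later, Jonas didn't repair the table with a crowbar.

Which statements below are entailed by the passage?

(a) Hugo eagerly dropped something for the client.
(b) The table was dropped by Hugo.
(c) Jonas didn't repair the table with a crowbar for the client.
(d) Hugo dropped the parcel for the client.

(a), (c), (d)

(a) Entailed — every conjunct here is already in the original dropping event.
(b) Not entailed — Hugo dropped the parcel, not the table; the table belongs to the repairing event.
(c) Entailed — under negation, adding a further restriction is entailed: if no such repairing event occurred, none occurred for the client either.
(d) Entailed — the original entails any weakening of itself; this just drops 'eagerly'.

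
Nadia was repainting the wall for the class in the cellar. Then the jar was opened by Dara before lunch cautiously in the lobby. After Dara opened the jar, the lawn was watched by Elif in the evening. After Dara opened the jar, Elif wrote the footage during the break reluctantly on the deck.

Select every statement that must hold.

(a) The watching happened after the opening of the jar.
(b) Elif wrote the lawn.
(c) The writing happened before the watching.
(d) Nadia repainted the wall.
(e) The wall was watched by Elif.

(a) Entailed — the narrative places the opening before the watching.
(b) Not entailed — Elif wrote the footage, not the lawn; the lawn belongs to the watching event.
(c) Not entailed — the narrative doesn't order the writing relative to the watching.
(d) Not entailed — 'was repainting' is progressive on an accomplishment; it does not entail the completed 'repainted'.
(e) Not entailed — Elif watched the lawn, not the wall; the wall belongs to the repainting event.

(a)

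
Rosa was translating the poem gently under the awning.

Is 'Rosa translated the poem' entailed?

no

'was translating' is progressive; for an accomplishment like 'translate the poem', it doesn't entail completion.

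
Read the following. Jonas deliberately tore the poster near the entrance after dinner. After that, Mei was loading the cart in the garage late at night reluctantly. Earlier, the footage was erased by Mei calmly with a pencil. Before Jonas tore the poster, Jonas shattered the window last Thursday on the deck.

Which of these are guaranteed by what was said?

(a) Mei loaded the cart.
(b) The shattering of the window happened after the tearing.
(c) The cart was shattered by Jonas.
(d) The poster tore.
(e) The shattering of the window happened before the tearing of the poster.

(a) Not entailed — 'was loading' is progressive on an accomplishment; it does not entail the completed 'loaded'.
(b) Not entailed — the narrative places the shattering before the tearing, not after.
(c) Not entailed — Jonas shattered the window, not the cart; the cart belongs to the loading event.
(d) Entailed — 'Jonas tore the poster' is causative; it entails the inchoative 'the poster tore'.
(e) Entailed — the narrative places the shattering before the tearing.

(d), (e)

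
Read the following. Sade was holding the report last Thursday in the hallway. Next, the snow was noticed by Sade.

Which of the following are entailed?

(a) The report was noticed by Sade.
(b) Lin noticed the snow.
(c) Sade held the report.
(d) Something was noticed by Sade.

(a) Not entailed — Sade noticed the snow, not the report; the report belongs to the holding event.
(b) Not entailed — the passage has Sade noticing the snow, not Lin.
(c) Entailed — 'hold' is an activity; 'was holding' entails that some holding happened, so 'held' holds.
(d) Entailed — generalizing the patient leaves a sub-description the original still satisfies.

(c), (d)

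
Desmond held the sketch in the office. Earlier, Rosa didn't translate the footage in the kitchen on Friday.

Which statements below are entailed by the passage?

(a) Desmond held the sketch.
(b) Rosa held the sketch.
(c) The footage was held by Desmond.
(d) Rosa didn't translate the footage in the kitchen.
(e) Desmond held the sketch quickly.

(a)

(a) Entailed — the original entails any weakening of itself; this just drops 'in the office'.
(b) Not entailed — the passage has Desmond holding the sketch, not Rosa.
(c) Not entailed — Desmond held the sketch, not the footage; the footage belongs to the translating event.
(d) Not entailed — dropping 'on Friday' under negation is not valid — the original leaves open that Rosa translated the footage some other way.
(e) Not entailed — 'quickly' adds information not in the original event.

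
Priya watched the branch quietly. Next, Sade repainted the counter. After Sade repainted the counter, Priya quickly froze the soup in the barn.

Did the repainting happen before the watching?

The narrative orders the watching before the repainting.

no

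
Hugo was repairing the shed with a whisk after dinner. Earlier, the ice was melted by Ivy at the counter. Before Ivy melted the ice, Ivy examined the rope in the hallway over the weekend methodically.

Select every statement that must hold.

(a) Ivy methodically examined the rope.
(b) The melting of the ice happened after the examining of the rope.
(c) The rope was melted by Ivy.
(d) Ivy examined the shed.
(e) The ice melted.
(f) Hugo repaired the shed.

(a) Entailed — the original entails any weakening of itself; this just drops 'in the hallway', 'over the weekend'.
(b) Entailed — the narrative places the examining before the melting.
(c) Not entailed — Ivy melted the ice, not the rope; the rope belongs to the examining event.
(d) Not entailed — Ivy examined the rope, not the shed; the shed belongs to the repairing event.
(e) Entailed — 'Ivy melted the ice' is causative; it entails the inchoative 'the ice melted'.
(f) Not entailed — 'was repairing' is progressive on an accomplishment; it does not entail the completed 'repaired'.

(a), (b), (e)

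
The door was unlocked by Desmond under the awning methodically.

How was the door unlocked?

'methodically' marks the manner of the unlocking event.

methodically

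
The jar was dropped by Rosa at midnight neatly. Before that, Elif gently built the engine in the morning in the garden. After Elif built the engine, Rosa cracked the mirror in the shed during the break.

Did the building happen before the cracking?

yes

The narrative orders the building before the cracking.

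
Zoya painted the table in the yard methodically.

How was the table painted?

'methodically' marks the manner of the painting event.

methodically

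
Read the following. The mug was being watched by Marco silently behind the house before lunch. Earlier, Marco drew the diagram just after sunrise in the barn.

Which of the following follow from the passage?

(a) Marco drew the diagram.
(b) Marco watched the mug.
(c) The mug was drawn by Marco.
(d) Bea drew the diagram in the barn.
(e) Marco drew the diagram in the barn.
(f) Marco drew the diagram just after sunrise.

(a), (b), (e), (f)

(a) Entailed — the original entails any weakening of itself; this just drops 'in the barn', 'just after sunrise'.
(b) Entailed — 'watch' is an activity; 'was watching' entails that some watching happened, so 'watched' holds.
(c) Not entailed — Marco drew the diagram, not the mug; the mug belongs to the watching event.
(d) Not entailed — the passage has Marco drawing the diagram, not Bea.
(e) Entailed — every conjunct here is already in the original drawing event.
(f) Entailed — this follows by dropping conjuncts from the drawing event's description.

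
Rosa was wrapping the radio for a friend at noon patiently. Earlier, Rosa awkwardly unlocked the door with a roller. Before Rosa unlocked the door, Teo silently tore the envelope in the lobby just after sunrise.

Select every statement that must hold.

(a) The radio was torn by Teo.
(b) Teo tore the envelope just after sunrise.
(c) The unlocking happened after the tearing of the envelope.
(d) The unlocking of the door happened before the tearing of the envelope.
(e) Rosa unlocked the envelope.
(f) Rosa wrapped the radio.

(b), (c)

(a) Not entailed — Teo tore the envelope, not the radio; the radio belongs to the wrapping event.
(b) Entailed — every conjunct here is already in the original tearing event.
(c) Entailed — the narrative places the tearing before the unlocking.
(d) Not entailed — the narrative places the tearing before the unlocking, not after.
(e) Not entailed — Rosa unlocked the door, not the envelope; the envelope belongs to the tearing event.
(f) Not entailed — 'was wrapping' is progressive on an accomplishment; it does not entail the completed 'wrapped'.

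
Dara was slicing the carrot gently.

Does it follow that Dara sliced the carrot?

'was slicing' is progressive; for an accomplishment like 'slice the carrot', it doesn't entail completion.

no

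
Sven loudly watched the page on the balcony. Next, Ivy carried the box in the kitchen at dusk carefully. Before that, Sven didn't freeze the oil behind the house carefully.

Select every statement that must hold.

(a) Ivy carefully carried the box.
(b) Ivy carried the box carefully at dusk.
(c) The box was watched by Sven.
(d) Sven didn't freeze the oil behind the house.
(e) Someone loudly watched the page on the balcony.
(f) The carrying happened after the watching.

(a), (b), (e), (f)

(a) Entailed — every conjunct here is already in the original carrying event.
(b) Entailed — the original entails any weakening of itself; this just drops 'in the kitchen'.
(c) Not entailed — Sven watched the page, not the box; the box belongs to the carrying event.
(d) Not entailed — dropping 'carefully' under negation is not valid — the original leaves open that Sven froze the oil some other way.
(e) Entailed — generalizing the agent leaves a sub-description the original still satisfies.
(f) Entailed — the narrative places the watching before the carrying.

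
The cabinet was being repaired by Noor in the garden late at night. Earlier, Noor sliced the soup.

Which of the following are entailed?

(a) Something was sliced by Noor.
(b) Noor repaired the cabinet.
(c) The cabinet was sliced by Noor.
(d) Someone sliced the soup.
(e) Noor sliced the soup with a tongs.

(a) Entailed — this follows by dropping conjuncts from the slicing event's description.
(b) Not entailed — 'was repairing' is progressive on an accomplishment; it does not entail the completed 'repaired'.
(c) Not entailed — Noor sliced the soup, not the cabinet; the cabinet belongs to the repairing event.
(d) Entailed — the original entails any weakening of itself; this just generalizes the agent.
(e) Not entailed — 'with a tongs' adds information not in the original event.

(a), (d)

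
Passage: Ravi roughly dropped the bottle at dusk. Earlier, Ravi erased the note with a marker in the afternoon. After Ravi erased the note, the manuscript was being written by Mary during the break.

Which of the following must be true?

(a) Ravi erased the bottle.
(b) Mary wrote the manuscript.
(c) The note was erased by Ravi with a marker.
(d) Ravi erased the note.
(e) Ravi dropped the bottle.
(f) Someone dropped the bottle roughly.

(a) Not entailed — Ravi erased the note, not the bottle; the bottle belongs to the dropping event.
(b) Not entailed — 'was writing' is progressive on an accomplishment; it does not entail the completed 'wrote'.
(c) Entailed — every conjunct here is already in the original erasing event.
(d) Entailed — every conjunct here is already in the original erasing event.
(e) Entailed — the original entails any weakening of itself; this just drops 'at dusk', 'roughly'.
(f) Entailed — every conjunct here is already in the original dropping event.

(c), (d), (e), (f)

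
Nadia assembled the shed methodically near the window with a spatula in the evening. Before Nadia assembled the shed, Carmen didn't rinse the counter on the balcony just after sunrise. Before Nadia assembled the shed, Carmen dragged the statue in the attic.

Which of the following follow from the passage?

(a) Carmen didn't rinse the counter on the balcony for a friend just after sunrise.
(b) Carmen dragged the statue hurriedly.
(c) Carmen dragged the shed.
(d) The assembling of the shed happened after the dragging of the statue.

(a) Entailed — under negation, adding a further restriction is entailed: if no such rinsing event occurred, none occurred for a friend either.
(b) Not entailed — 'hurriedly' adds information not in the original event.
(c) Not entailed — Carmen dragged the statue, not the shed; the shed belongs to the assembling event.
(d) Entailed — the narrative places the dragging before the assembling.

(a), (d)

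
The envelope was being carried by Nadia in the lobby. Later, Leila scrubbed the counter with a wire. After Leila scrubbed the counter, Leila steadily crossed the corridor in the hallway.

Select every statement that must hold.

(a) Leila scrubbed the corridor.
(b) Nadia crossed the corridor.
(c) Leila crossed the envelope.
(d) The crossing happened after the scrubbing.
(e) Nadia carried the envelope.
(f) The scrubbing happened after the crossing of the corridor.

(d), (e)

(a) Not entailed — Leila scrubbed the counter, not the corridor; the corridor belongs to the crossing event.
(b) Not entailed — the passage has Leila crossing the corridor, not Nadia.
(c) Not entailed — Leila crossed the corridor, not the envelope; the envelope belongs to the carrying event.
(d) Entailed — the narrative places the scrubbing before the crossing.
(e) Entailed — 'carry' is an activity; 'was carrying' entails that some carrying happened, so 'carried' holds.
(f) Not entailed — the narrative places the scrubbing before the crossing, not after.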